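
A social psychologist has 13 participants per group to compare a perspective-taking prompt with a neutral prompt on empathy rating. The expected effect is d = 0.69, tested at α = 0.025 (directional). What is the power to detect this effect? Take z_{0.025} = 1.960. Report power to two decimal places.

power ≈ 0.42

For two equal groups, power = Φ(d·√(n/2) − z_{α}).
d·√(n/2) = 0.69 × √(13/2) = 0.69 × 2.550 = 1.759.
z_β = 1.759 − 1.960 = -0.201.
Power = Φ(-0.201) = 0.420.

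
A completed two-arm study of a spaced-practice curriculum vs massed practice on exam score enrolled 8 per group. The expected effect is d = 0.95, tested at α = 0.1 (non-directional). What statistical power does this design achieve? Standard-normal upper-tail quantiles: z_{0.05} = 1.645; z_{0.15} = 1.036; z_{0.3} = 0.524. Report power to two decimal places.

For two equal groups, power = Φ(d·√(n/2) − z_{α/2}).
d·√(n/2) = 0.95 × √(8/2) = 0.95 × 2.000 = 1.900.
z_β = 1.900 − 1.645 = 0.255.
Power = Φ(0.255) = 0.601.

power ≈ 0.60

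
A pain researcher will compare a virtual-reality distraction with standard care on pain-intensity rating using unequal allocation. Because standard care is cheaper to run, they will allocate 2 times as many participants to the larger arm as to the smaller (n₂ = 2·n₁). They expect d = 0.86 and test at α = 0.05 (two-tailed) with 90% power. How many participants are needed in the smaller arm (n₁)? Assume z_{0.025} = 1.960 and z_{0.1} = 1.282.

With allocation ratio k = n₂/n₁ = 2, Var(x̄₁−x̄₂) = σ²(1/n₁ + 1/(k·n₁)) = σ²·(k+1)/(k·n₁).
So n₁ = (1 + 1/k)·((z_{α/2} + z_β)/d)² = 1.500 × (3.242/0.86)².
n₁ = 1.500 × 14.21 = 21.3.
Round up: n₁ = 22, giving n₂ = 2 × 22 = 44.

n₁ = 22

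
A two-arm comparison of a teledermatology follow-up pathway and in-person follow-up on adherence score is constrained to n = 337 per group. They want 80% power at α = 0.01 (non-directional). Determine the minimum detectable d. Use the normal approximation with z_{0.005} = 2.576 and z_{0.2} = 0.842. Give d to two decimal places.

For two independent groups of n = 337 each: d_min = (z_{α/2} + z_β)·√(2/n).
z-sum = 2.576 + 0.842 = 3.418.
d_min = 3.418 × √(2/337) = 3.418 × 0.0770 = 0.263.

d_min ≈ 0.26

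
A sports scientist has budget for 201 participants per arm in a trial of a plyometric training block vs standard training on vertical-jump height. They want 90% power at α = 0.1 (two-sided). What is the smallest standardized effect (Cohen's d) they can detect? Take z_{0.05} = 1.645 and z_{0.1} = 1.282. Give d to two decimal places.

d_min ≈ 0.29

For two independent groups of n = 201 each: d_min = (z_{α/2} + z_β)·√(2/n).
z-sum = 1.645 + 1.282 = 2.927.
d_min = 2.927 × √(2/201) = 2.927 × 0.0998 = 0.292.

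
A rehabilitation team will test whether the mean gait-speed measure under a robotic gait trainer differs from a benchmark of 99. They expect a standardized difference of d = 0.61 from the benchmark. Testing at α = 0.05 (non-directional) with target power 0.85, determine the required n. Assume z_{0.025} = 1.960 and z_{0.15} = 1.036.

n = 25

For a one-sample test: n = ((z_{α/2} + z_β) / d)².
z_{α/2} + z_β = 1.960 + 1.036 = 2.996.
n = (2.996 / 0.61)² = 4.911² = 24.12.
Round up.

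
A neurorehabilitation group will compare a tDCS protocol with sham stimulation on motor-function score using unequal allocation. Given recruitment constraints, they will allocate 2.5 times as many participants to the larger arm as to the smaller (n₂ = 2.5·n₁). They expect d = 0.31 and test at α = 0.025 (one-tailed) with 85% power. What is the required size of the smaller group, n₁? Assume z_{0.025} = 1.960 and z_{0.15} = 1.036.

With allocation ratio k = n₂/n₁ = 2.5, Var(x̄₁−x̄₂) = σ²(1/n₁ + 1/(k·n₁)) = σ²·(k+1)/(k·n₁).
So n₁ = (1 + 1/k)·((z_{α} + z_β)/d)² = 1.400 × (2.996/0.31)².
n₁ = 1.400 × 93.40 = 130.8.
Round up: n₁ = 131, giving n₂ = ⌈2.5 × 131⌉ = ⌈327.5⌉ = 328.

n₁ = 131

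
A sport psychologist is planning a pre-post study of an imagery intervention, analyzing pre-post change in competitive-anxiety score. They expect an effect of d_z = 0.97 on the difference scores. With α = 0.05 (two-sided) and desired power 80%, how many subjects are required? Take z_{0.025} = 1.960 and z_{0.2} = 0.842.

For a paired (one-sample on differences) test: n = ((z_{α/2} + z_β) / d)².
z_{α/2} + z_β = 1.960 + 0.842 = 2.802.
n = (2.802 / 0.97)² = 2.889² = 8.34.
Round up.

n = 9 pairs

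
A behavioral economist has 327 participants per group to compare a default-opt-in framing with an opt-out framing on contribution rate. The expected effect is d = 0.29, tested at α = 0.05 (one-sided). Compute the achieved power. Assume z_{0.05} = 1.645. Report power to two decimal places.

For two equal groups, power = Φ(d·√(n/2) − z_{α}).
d·√(n/2) = 0.29 × √(327/2) = 0.29 × 12.787 = 3.708.
z_β = 3.708 − 1.645 = 2.063.
Power = Φ(2.063) = 0.980.

power ≈ 0.98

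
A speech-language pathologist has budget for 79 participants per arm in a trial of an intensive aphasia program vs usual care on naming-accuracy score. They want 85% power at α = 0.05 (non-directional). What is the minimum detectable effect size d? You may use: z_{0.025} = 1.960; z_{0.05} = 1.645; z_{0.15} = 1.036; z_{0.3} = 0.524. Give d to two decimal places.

For two independent groups of n = 79 each: d_min = (z_{α/2} + z_β)·√(2/n).
z-sum = 1.960 + 1.036 = 2.996.
d_min = 2.996 × √(2/79) = 2.996 × 0.1591 = 0.477.

d_min ≈ 0.48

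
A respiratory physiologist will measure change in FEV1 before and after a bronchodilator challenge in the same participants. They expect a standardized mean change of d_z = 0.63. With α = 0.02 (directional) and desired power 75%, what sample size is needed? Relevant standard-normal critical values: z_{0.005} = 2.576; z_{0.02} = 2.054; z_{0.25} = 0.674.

For a paired (one-sample on differences) test: n = ((z_{α} + z_β) / d)².
z_{α} + z_β = 2.054 + 0.674 = 2.728.
n = (2.728 / 0.63)² = 4.330² = 18.75.
Round up.

n = 19 pairs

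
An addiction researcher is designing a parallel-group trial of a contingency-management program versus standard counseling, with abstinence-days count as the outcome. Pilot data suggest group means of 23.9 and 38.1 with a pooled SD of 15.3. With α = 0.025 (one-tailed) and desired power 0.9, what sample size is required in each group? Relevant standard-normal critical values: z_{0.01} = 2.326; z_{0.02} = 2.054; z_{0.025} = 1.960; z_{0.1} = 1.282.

n = 25 per group

Cohen's d = |M₁ − M₂| / SD_pooled = |23.9 − 38.1| / 15.3 = 14.2 / 15.3 = 0.928.
For two independent groups with equal n: n = 2·((z_{α} + z_β) / d)².
z_{α} + z_β = 1.960 + 1.282 = 3.242.
n = 2 × (3.242 / 0.928)² = 2 × 3.494² = 2 × 12.20 = 24.4.
Round up to the next whole participant.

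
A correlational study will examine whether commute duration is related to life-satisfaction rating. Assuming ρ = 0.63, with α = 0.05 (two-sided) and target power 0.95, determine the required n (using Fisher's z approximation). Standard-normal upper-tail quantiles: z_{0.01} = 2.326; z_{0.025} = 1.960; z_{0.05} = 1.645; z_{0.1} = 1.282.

Fisher's z: C = ½·ln((1+r)/(1−r)) = ½·ln(4.4054) = 0.7414.
n = ((z_{α/2} + z_β)/C)² + 3.
(1.960 + 1.645) / 0.7414 = 3.605 / 0.7414 = 4.862.
n = 4.862² + 3 = 23.64 + 3 = 26.6.
Round up.

n = 27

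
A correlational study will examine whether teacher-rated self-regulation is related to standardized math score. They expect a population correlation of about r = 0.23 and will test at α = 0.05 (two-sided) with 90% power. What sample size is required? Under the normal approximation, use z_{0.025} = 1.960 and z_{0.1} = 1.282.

n = 195

Fisher's z: C = ½·ln((1+r)/(1−r)) = ½·ln(1.5974) = 0.2342.
n = ((z_{α/2} + z_β)/C)² + 3.
(1.960 + 1.282) / 0.2342 = 3.242 / 0.2342 = 13.843.
n = 13.843² + 3 = 191.63 + 3 = 194.6.
Round up.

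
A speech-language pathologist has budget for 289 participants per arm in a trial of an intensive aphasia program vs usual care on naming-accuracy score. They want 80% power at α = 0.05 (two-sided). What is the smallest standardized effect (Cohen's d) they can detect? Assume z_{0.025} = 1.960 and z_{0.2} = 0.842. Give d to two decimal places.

For two independent groups of n = 289 each: d_min = (z_{α/2} + z_β)·√(2/n).
z-sum = 1.960 + 0.842 = 2.802.
d_min = 2.802 × √(2/289) = 2.802 × 0.0832 = 0.233.

d_min ≈ 0.23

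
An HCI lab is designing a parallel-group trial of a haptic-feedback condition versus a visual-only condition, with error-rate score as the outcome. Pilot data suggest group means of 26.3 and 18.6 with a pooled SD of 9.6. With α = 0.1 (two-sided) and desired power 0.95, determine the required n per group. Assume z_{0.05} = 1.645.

n = 34 per group

Cohen's d = |M₁ − M₂| / SD_pooled = |26.3 − 18.6| / 9.6 = 7.7 / 9.6 = 0.802.
For two independent groups with equal n: n = 2·((z_{α/2} + z_β) / d)².
z_{α/2} + z_β = 1.645 + 1.645 = 3.290.
n = 2 × (3.290 / 0.802)² = 2 × 4.102² = 2 × 16.83 = 33.7.
Round up to the next whole participant.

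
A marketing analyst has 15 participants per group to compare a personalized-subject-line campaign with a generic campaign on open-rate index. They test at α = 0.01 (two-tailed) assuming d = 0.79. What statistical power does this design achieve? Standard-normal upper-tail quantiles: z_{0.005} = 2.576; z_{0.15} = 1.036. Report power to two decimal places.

power ≈ 0.34

For two equal groups, power = Φ(d·√(n/2) − z_{α/2}).
d·√(n/2) = 0.79 × √(15/2) = 0.79 × 2.739 = 2.164.
z_β = 2.164 − 2.576 = -0.412.
Power = Φ(-0.412) = 0.340.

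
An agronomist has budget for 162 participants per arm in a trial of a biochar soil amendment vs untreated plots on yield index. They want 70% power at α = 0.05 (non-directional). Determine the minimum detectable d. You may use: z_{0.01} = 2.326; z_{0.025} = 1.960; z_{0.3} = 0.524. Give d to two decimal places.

For two independent groups of n = 162 each: d_min = (z_{α/2} + z_β)·√(2/n).
z-sum = 1.960 + 0.524 = 2.484.
d_min = 2.484 × √(2/162) = 2.484 × 0.1111 = 0.276.

d_min ≈ 0.28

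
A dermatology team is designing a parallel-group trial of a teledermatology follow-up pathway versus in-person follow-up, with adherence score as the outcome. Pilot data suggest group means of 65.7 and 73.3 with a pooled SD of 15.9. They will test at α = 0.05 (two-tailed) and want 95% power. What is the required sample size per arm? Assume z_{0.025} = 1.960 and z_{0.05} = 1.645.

Cohen's d = |M₁ − M₂| / SD_pooled = |65.7 − 73.3| / 15.9 = 7.6 / 15.9 = 0.478.
For two independent groups with equal n: n = 2·((z_{α/2} + z_β) / d)².
z_{α/2} + z_β = 1.960 + 1.645 = 3.605.
n = 2 × (3.605 / 0.478)² = 2 × 7.542² = 2 × 56.88 = 113.8.
Round up to the next whole participant.

n = 114 per group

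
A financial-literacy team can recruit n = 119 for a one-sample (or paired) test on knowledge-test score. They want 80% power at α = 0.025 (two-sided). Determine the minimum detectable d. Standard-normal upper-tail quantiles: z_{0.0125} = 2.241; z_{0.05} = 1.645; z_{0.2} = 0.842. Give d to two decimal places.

For a single sample (or paired design) of n = 119: d_min = (z_{α/2} + z_β)/√n.
z-sum = 2.241 + 0.842 = 3.083.
d_min = 3.083 / √119 = 3.083 / 10.909 = 0.283.

d_min ≈ 0.28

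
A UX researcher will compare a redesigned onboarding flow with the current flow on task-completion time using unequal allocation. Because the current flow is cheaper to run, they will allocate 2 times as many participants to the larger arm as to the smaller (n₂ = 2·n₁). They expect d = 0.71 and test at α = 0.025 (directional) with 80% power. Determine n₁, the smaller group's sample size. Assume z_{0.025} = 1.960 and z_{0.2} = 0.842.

n₁ = 24

With allocation ratio k = n₂/n₁ = 2, Var(x̄₁−x̄₂) = σ²(1/n₁ + 1/(k·n₁)) = σ²·(k+1)/(k·n₁).
So n₁ = (1 + 1/k)·((z_{α} + z_β)/d)² = 1.500 × (2.802/0.71)².
n₁ = 1.500 × 15.57 = 23.4.
Round up: n₁ = 24, giving n₂ = 2 × 24 = 48.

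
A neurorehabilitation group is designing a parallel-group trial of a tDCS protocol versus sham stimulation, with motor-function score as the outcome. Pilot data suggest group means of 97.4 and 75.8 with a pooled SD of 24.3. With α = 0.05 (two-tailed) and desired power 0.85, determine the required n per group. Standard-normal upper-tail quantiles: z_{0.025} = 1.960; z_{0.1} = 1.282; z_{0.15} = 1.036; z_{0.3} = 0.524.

n = 23 per group

Cohen's d = |M₁ − M₂| / SD_pooled = |97.4 − 75.8| / 24.3 = 21.6 / 24.3 = 0.889.
For two independent groups with equal n: n = 2·((z_{α/2} + z_β) / d)².
z_{α/2} + z_β = 1.960 + 1.036 = 2.996.
n = 2 × (2.996 / 0.889)² = 2 × 3.370² = 2 × 11.36 = 22.7.
Round up to the next whole participant.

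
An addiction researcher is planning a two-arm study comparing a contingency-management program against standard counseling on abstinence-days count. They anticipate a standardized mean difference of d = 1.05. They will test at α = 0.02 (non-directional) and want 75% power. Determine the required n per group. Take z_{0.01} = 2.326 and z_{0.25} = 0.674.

For two independent groups with equal n: n = 2·((z_{α/2} + z_β) / d)².
z_{α/2} + z_β = 2.326 + 0.674 = 3.000.
n = 2 × (3.000 / 1.05)² = 2 × 2.857² = 2 × 8.16 = 16.3.
Round up to the next whole participant.

n = 17 per group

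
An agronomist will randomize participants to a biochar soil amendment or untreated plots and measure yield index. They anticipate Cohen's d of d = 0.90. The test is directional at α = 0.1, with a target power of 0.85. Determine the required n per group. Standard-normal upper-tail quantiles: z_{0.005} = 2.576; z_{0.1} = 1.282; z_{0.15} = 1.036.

For two independent groups with equal n: n = 2·((z_{α} + z_β) / d)².
z_{α} + z_β = 1.282 + 1.036 = 2.318.
n = 2 × (2.318 / 0.90)² = 2 × 2.576² = 2 × 6.63 = 13.3.
Round up to the next whole participant.

n = 14 per group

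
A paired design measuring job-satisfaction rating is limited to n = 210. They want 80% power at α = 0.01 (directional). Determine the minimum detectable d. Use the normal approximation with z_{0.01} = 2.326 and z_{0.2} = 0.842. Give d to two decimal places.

For a single sample (or paired design) of n = 210: d_min = (z_{α} + z_β)/√n.
z-sum = 2.326 + 0.842 = 3.168.
d_min = 3.168 / √210 = 3.168 / 14.491 = 0.219.

d_min ≈ 0.22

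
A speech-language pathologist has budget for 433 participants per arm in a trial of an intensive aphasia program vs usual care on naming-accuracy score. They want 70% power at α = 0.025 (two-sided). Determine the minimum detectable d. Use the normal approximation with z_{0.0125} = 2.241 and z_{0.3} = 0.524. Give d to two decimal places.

For two independent groups of n = 433 each: d_min = (z_{α/2} + z_β)·√(2/n).
z-sum = 2.241 + 0.524 = 2.765.
d_min = 2.765 × √(2/433) = 2.765 × 0.0680 = 0.188.

d_min ≈ 0.19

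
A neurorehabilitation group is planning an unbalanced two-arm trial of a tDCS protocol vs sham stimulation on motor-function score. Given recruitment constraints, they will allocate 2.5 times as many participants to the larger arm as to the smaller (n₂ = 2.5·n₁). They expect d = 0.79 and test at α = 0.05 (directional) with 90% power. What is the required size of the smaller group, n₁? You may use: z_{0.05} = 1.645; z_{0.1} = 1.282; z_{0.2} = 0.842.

n₁ = 20

With allocation ratio k = n₂/n₁ = 2.5, Var(x̄₁−x̄₂) = σ²(1/n₁ + 1/(k·n₁)) = σ²·(k+1)/(k·n₁).
So n₁ = (1 + 1/k)·((z_{α} + z_β)/d)² = 1.400 × (2.927/0.79)².
n₁ = 1.400 × 13.73 = 19.2.
Round up: n₁ = 20, giving n₂ = 2.5 × 20 = 50.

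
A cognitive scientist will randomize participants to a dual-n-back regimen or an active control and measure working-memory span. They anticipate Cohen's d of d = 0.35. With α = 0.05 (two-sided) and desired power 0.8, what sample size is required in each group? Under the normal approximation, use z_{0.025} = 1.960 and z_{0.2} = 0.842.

n = 129 per group

For two independent groups with equal n: n = 2·((z_{α/2} + z_β) / d)².
z_{α/2} + z_β = 1.960 + 0.842 = 2.802.
n = 2 × (2.802 / 0.35)² = 2 × 8.006² = 2 × 64.09 = 128.2.
Round up to the next whole participant.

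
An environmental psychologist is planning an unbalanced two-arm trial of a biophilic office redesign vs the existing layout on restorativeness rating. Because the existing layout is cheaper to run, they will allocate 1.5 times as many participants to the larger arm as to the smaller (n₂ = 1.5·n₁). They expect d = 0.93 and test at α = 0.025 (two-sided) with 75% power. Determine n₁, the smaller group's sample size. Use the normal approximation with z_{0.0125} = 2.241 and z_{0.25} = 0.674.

n₁ = 17

With allocation ratio k = n₂/n₁ = 1.5, Var(x̄₁−x̄₂) = σ²(1/n₁ + 1/(k·n₁)) = σ²·(k+1)/(k·n₁).
So n₁ = (1 + 1/k)·((z_{α/2} + z_β)/d)² = 1.667 × (2.915/0.93)².
n₁ = 1.667 × 9.82 = 16.4.
Round up: n₁ = 17, giving n₂ = ⌈1.5 × 17⌉ = ⌈25.5⌉ = 26.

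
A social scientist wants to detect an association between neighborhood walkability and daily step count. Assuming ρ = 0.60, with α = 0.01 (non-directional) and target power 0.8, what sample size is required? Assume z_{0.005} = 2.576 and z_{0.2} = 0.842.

n = 28

Fisher's z: C = ½·ln((1+r)/(1−r)) = ½·ln(4.0000) = 0.6931.
n = ((z_{α/2} + z_β)/C)² + 3.
(2.576 + 0.842) / 0.6931 = 3.418 / 0.6931 = 4.931.
n = 4.931² + 3 = 24.32 + 3 = 27.3.
Round up.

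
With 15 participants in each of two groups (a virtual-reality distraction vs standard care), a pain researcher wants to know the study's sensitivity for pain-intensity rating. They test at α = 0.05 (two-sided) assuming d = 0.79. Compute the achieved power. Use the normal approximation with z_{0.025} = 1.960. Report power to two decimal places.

power ≈ 0.58

For two equal groups, power = Φ(d·√(n/2) − z_{α/2}).
d·√(n/2) = 0.79 × √(15/2) = 0.79 × 2.739 = 2.164.
z_β = 2.164 − 1.960 = 0.204.
Power = Φ(0.204) = 0.581.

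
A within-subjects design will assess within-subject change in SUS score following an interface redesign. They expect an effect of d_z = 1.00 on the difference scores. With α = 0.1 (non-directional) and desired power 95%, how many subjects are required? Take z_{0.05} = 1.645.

n = 11 pairs

For a paired (one-sample on differences) test: n = ((z_{α/2} + z_β) / d)².
z_{α/2} + z_β = 1.645 + 1.645 = 3.290.
n = (3.290 / 1.00)² = 3.290² = 10.82.
Round up.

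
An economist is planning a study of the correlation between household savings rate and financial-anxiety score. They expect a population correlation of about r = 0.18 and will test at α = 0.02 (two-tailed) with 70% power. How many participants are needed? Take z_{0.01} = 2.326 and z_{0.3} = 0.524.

n = 249

Fisher's z: C = ½·ln((1+r)/(1−r)) = ½·ln(1.4390) = 0.1820.
n = ((z_{α/2} + z_β)/C)² + 3.
(2.326 + 0.524) / 0.1820 = 2.850 / 0.1820 = 15.659.
n = 15.659² + 3 = 245.21 + 3 = 248.2.
Round up.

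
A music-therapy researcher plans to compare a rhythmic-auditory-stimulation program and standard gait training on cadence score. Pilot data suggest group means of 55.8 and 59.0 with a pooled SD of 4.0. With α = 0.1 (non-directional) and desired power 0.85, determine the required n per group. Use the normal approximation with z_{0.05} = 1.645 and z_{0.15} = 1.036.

Cohen's d = |M₁ − M₂| / SD_pooled = |55.8 − 59.0| / 4.0 = 3.2 / 4.0 = 0.800.
For two independent groups with equal n: n = 2·((z_{α/2} + z_β) / d)².
z_{α/2} + z_β = 1.645 + 1.036 = 2.681.
n = 2 × (2.681 / 0.800)² = 2 × 3.351² = 2 × 11.23 = 22.5.
Round up to the next whole participant.

n = 23 per group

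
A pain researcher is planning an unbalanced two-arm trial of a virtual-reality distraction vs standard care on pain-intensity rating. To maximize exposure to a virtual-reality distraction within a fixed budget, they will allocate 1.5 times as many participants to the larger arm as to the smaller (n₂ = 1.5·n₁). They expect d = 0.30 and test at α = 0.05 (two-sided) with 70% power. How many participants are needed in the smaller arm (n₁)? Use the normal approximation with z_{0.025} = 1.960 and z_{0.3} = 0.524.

n₁ = 115

With allocation ratio k = n₂/n₁ = 1.5, Var(x̄₁−x̄₂) = σ²(1/n₁ + 1/(k·n₁)) = σ²·(k+1)/(k·n₁).
So n₁ = (1 + 1/k)·((z_{α/2} + z_β)/d)² = 1.667 × (2.484/0.30)².
n₁ = 1.667 × 68.56 = 114.3.
Round up: n₁ = 115, giving n₂ = ⌈1.5 × 115⌉ = ⌈172.5⌉ = 173.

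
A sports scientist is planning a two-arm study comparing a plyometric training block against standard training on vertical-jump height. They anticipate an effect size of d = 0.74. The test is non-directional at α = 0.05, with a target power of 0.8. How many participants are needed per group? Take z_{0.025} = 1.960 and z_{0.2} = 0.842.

For two independent groups with equal n: n = 2·((z_{α/2} + z_β) / d)².
z_{α/2} + z_β = 1.960 + 0.842 = 2.802.
n = 2 × (2.802 / 0.74)² = 2 × 3.786² = 2 × 14.34 = 28.7.
Round up to the next whole participant.

n = 29 per group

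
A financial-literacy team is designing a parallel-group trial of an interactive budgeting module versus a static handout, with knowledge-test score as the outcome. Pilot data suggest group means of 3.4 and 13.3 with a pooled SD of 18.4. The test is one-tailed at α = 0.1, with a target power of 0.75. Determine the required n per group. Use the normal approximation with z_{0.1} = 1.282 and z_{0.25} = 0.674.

n = 27 per group

Cohen's d = |M₁ − M₂| / SD_pooled = |3.4 − 13.3| / 18.4 = 9.9 / 18.4 = 0.538.
For two independent groups with equal n: n = 2·((z_{α} + z_β) / d)².
z_{α} + z_β = 1.282 + 0.674 = 1.956.
n = 2 × (1.956 / 0.538)² = 2 × 3.636² = 2 × 13.22 = 26.4.
Round up to the next whole participant.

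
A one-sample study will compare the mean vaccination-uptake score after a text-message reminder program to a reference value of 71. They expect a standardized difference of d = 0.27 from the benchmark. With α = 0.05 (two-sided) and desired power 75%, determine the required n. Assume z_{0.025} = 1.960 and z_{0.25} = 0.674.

n = 96

For a one-sample test: n = ((z_{α/2} + z_β) / d)².
z_{α/2} + z_β = 1.960 + 0.674 = 2.634.
n = (2.634 / 0.27)² = 9.756² = 95.17.
Round up.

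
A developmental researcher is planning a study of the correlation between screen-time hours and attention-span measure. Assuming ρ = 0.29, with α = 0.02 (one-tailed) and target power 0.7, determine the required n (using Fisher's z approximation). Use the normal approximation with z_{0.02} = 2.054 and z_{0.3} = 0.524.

n = 78

Fisher's z: C = ½·ln((1+r)/(1−r)) = ½·ln(1.8169) = 0.2986.
n = ((z_{α} + z_β)/C)² + 3.
(2.054 + 0.524) / 0.2986 = 2.578 / 0.2986 = 8.634.
n = 8.634² + 3 = 74.54 + 3 = 77.5.
Round up.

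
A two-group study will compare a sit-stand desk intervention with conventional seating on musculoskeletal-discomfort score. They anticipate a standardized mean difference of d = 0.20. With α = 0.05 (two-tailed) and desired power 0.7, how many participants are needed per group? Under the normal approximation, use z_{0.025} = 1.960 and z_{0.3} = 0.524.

n = 309 per group

For two independent groups with equal n: n = 2·((z_{α/2} + z_β) / d)².
z_{α/2} + z_β = 1.960 + 0.524 = 2.484.
n = 2 × (2.484 / 0.20)² = 2 × 12.420² = 2 × 154.26 = 308.5.
Round up to the next whole participant.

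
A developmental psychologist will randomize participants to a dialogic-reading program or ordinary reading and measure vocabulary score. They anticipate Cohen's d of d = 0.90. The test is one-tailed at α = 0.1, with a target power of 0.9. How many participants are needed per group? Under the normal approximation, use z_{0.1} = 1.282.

For two independent groups with equal n: n = 2·((z_{α} + z_β) / d)².
z_{α} + z_β = 1.282 + 1.282 = 2.564.
n = 2 × (2.564 / 0.90)² = 2 × 2.849² = 2 × 8.12 = 16.2.
Round up to the next whole participant.

n = 17 per group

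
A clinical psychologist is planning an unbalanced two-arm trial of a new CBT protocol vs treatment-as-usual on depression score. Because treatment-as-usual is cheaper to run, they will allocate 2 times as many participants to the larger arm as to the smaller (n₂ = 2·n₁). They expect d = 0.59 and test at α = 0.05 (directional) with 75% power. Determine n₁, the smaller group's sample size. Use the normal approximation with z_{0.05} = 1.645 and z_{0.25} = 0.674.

n₁ = 24

With allocation ratio k = n₂/n₁ = 2, Var(x̄₁−x̄₂) = σ²(1/n₁ + 1/(k·n₁)) = σ²·(k+1)/(k·n₁).
So n₁ = (1 + 1/k)·((z_{α} + z_β)/d)² = 1.500 × (2.319/0.59)².
n₁ = 1.500 × 15.45 = 23.2.
Round up: n₁ = 24, giving n₂ = 2 × 24 = 48.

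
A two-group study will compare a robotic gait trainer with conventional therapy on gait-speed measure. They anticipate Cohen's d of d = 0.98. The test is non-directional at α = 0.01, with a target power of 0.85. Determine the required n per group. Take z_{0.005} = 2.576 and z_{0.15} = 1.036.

For two independent groups with equal n: n = 2·((z_{α/2} + z_β) / d)².
z_{α/2} + z_β = 2.576 + 1.036 = 3.612.
n = 2 × (3.612 / 0.98)² = 2 × 3.686² = 2 × 13.58 = 27.2.
Round up to the next whole participant.

n = 28 per group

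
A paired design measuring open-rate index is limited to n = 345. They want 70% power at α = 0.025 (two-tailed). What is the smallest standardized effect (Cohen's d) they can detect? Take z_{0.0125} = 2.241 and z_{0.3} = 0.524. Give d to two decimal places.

For a single sample (or paired design) of n = 345: d_min = (z_{α/2} + z_β)/√n.
z-sum = 2.241 + 0.524 = 2.765.
d_min = 2.765 / √345 = 2.765 / 18.574 = 0.149.

d_min ≈ 0.15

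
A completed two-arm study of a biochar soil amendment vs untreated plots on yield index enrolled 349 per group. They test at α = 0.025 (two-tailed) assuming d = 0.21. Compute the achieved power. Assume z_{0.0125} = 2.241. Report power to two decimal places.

power ≈ 0.70

For two equal groups, power = Φ(d·√(n/2) − z_{α/2}).
d·√(n/2) = 0.21 × √(349/2) = 0.21 × 13.210 = 2.774.
z_β = 2.774 − 2.241 = 0.533.
Power = Φ(0.533) = 0.703.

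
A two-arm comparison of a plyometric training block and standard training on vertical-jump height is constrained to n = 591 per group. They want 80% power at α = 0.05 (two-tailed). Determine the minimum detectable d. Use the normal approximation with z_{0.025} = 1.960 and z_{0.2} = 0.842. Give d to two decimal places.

d_min ≈ 0.16

For two independent groups of n = 591 each: d_min = (z_{α/2} + z_β)·√(2/n).
z-sum = 1.960 + 0.842 = 2.802.
d_min = 2.802 × √(2/591) = 2.802 × 0.0582 = 0.163.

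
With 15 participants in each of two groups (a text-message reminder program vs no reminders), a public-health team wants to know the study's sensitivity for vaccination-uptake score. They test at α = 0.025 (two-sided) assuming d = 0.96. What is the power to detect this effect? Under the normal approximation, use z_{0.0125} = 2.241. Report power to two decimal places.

For two equal groups, power = Φ(d·√(n/2) − z_{α/2}).
d·√(n/2) = 0.96 × √(15/2) = 0.96 × 2.739 = 2.629.
z_β = 2.629 − 2.241 = 0.388.
Power = Φ(0.388) = 0.651.

power ≈ 0.65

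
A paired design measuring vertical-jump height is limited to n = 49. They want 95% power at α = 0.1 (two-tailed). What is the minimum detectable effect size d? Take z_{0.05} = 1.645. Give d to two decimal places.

For a single sample (or paired design) of n = 49: d_min = (z_{α/2} + z_β)/√n.
z-sum = 1.645 + 1.645 = 3.290.
d_min = 3.290 / √49 = 3.290 / 7.000 = 0.470.

d_min ≈ 0.47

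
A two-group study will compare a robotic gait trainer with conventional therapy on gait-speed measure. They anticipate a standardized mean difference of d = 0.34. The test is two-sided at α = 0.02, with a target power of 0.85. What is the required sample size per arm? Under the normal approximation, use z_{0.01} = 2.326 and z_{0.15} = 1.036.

n = 196 per group

For two independent groups with equal n: n = 2·((z_{α/2} + z_β) / d)².
z_{α/2} + z_β = 2.326 + 1.036 = 3.362.
n = 2 × (3.362 / 0.34)² = 2 × 9.888² = 2 × 97.78 = 195.6.
Round up to the next whole participant.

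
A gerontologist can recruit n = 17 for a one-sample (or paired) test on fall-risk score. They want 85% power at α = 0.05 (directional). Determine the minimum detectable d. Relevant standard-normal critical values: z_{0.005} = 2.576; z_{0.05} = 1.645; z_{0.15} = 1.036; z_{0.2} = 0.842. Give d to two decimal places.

For a single sample (or paired design) of n = 17: d_min = (z_{α} + z_β)/√n.
z-sum = 1.645 + 1.036 = 2.681.
d_min = 2.681 / √17 = 2.681 / 4.123 = 0.650.

d_min ≈ 0.65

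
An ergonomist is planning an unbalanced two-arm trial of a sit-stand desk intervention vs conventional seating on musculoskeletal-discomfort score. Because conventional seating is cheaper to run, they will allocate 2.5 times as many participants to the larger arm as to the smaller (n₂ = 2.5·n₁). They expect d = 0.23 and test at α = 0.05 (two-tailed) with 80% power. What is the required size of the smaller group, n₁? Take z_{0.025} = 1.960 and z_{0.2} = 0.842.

n₁ = 208

With allocation ratio k = n₂/n₁ = 2.5, Var(x̄₁−x̄₂) = σ²(1/n₁ + 1/(k·n₁)) = σ²·(k+1)/(k·n₁).
So n₁ = (1 + 1/k)·((z_{α/2} + z_β)/d)² = 1.400 × (2.802/0.23)².
n₁ = 1.400 × 148.42 = 207.8.
Round up: n₁ = 208, giving n₂ = 2.5 × 208 = 520.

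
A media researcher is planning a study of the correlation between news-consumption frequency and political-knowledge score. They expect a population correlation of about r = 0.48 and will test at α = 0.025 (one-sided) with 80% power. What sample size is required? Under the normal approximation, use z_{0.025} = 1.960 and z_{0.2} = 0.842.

n = 32

Fisher's z: C = ½·ln((1+r)/(1−r)) = ½·ln(2.8462) = 0.5230.
n = ((z_{α} + z_β)/C)² + 3.
(1.960 + 0.842) / 0.5230 = 2.802 / 0.5230 = 5.358.
n = 5.358² + 3 = 28.70 + 3 = 31.7.
Round up.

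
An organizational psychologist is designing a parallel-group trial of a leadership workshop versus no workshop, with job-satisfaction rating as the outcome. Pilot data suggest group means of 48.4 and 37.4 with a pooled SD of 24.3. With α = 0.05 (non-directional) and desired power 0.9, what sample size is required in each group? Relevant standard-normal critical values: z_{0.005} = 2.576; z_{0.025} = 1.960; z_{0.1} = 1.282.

n = 103 per group

Cohen's d = |M₁ − M₂| / SD_pooled = |48.4 − 37.4| / 24.3 = 11.0 / 24.3 = 0.453.
For two independent groups with equal n: n = 2·((z_{α/2} + z_β) / d)².
z_{α/2} + z_β = 1.960 + 1.282 = 3.242.
n = 2 × (3.242 / 0.453)² = 2 × 7.157² = 2 × 51.22 = 102.4.
Round up to the next whole participant.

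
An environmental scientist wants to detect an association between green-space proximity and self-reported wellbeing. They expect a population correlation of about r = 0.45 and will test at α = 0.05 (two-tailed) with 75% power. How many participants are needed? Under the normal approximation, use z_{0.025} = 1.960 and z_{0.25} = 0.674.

n = 33

Fisher's z: C = ½·ln((1+r)/(1−r)) = ½·ln(2.6364) = 0.4847.
n = ((z_{α/2} + z_β)/C)² + 3.
(1.960 + 0.674) / 0.4847 = 2.634 / 0.4847 = 5.434.
n = 5.434² + 3 = 29.53 + 3 = 32.5.
Round up.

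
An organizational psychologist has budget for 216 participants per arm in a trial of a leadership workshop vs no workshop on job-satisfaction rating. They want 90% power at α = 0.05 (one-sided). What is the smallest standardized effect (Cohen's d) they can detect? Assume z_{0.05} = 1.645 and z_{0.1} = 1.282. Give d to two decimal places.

For two independent groups of n = 216 each: d_min = (z_{α} + z_β)·√(2/n).
z-sum = 1.645 + 1.282 = 2.927.
d_min = 2.927 × √(2/216) = 2.927 × 0.0962 = 0.282.

d_min ≈ 0.28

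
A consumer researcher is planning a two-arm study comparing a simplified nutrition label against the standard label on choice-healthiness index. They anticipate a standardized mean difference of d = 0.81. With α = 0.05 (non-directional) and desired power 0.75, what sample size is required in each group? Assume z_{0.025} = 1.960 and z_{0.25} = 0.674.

n = 22 per group

For two independent groups with equal n: n = 2·((z_{α/2} + z_β) / d)².
z_{α/2} + z_β = 1.960 + 0.674 = 2.634.
n = 2 × (2.634 / 0.81)² = 2 × 3.252² = 2 × 10.57 = 21.1.
Round up to the next whole participant.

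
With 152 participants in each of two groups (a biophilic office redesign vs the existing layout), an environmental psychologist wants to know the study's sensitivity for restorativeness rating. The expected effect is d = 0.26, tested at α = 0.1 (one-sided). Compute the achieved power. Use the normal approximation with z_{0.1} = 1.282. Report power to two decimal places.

power ≈ 0.84

For two equal groups, power = Φ(d·√(n/2) − z_{α}).
d·√(n/2) = 0.26 × √(152/2) = 0.26 × 8.718 = 2.267.
z_β = 2.267 − 1.282 = 0.985.
Power = Φ(0.985) = 0.838.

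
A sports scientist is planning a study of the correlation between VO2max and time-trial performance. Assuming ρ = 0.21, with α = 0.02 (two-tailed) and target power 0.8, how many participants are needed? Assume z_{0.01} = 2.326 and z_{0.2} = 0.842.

n = 224

Fisher's z: C = ½·ln((1+r)/(1−r)) = ½·ln(1.5316) = 0.2132.
n = ((z_{α/2} + z_β)/C)² + 3.
(2.326 + 0.842) / 0.2132 = 3.168 / 0.2132 = 14.859.
n = 14.859² + 3 = 220.80 + 3 = 223.8.
Round up.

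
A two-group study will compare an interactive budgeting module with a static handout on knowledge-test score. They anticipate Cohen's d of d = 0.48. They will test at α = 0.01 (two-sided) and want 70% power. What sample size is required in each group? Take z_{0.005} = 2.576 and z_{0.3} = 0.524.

For two independent groups with equal n: n = 2·((z_{α/2} + z_β) / d)².
z_{α/2} + z_β = 2.576 + 0.524 = 3.100.
n = 2 × (3.100 / 0.48)² = 2 × 6.458² = 2 × 41.71 = 83.4.
Round up to the next whole participant.

n = 84 per group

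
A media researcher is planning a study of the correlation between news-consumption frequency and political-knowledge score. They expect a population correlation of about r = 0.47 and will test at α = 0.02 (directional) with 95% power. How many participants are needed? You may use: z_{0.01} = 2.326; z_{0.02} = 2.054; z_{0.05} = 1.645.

n = 56

Fisher's z: C = ½·ln((1+r)/(1−r)) = ½·ln(2.7736) = 0.5101.
n = ((z_{α} + z_β)/C)² + 3.
(2.054 + 1.645) / 0.5101 = 3.699 / 0.5101 = 7.252.
n = 7.252² + 3 = 52.58 + 3 = 55.6.
Round up.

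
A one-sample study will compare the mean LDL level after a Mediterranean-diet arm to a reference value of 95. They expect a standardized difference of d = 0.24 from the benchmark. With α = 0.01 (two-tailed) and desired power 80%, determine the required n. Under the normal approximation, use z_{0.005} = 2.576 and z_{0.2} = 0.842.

n = 203

For a one-sample test: n = ((z_{α/2} + z_β) / d)².
z_{α/2} + z_β = 2.576 + 0.842 = 3.418.
n = (3.418 / 0.24)² = 14.242² = 202.83.
Round up.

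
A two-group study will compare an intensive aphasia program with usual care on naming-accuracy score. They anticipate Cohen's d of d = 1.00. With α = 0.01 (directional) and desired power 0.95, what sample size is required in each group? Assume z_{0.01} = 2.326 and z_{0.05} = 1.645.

n = 32 per group

For two independent groups with equal n: n = 2·((z_{α} + z_β) / d)².
z_{α} + z_β = 2.326 + 1.645 = 3.971.
n = 2 × (3.971 / 1.00)² = 2 × 3.971² = 2 × 15.77 = 31.5.
Round up to the next whole participant.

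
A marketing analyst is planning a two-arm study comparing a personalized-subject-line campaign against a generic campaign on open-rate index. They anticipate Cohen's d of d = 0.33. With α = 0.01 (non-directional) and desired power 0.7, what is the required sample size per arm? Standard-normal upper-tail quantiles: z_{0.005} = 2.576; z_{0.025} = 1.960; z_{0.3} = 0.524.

n = 177 per group

For two independent groups with equal n: n = 2·((z_{α/2} + z_β) / d)².
z_{α/2} + z_β = 2.576 + 0.524 = 3.100.
n = 2 × (3.100 / 0.33)² = 2 × 9.394² = 2 × 88.25 = 176.5.
Round up to the next whole participant.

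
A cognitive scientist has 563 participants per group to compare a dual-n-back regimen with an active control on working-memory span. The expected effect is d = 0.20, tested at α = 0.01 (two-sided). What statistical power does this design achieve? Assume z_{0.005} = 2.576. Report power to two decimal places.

power ≈ 0.78

For two equal groups, power = Φ(d·√(n/2) − z_{α/2}).
d·√(n/2) = 0.20 × √(563/2) = 0.20 × 16.778 = 3.356.
z_β = 3.356 − 2.576 = 0.780.
Power = Φ(0.780) = 0.782.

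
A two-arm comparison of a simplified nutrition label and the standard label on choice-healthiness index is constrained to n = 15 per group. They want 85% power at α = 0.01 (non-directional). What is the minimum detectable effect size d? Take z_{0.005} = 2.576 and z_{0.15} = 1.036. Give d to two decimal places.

For two independent groups of n = 15 each: d_min = (z_{α/2} + z_β)·√(2/n).
z-sum = 2.576 + 1.036 = 3.612.
d_min = 3.612 × √(2/15) = 3.612 × 0.3651 = 1.319.

d_min ≈ 1.32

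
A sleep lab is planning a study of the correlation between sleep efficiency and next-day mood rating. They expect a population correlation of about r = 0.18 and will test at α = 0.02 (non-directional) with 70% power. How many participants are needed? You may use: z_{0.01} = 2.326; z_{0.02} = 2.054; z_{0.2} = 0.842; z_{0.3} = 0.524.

n = 249

Fisher's z: C = ½·ln((1+r)/(1−r)) = ½·ln(1.4390) = 0.1820.
n = ((z_{α/2} + z_β)/C)² + 3.
(2.326 + 0.524) / 0.1820 = 2.850 / 0.1820 = 15.659.
n = 15.659² + 3 = 245.21 + 3 = 248.2.
Round up.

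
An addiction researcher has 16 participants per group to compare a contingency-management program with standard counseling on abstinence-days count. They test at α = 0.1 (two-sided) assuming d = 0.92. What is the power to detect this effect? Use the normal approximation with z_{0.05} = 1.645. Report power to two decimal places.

power ≈ 0.83

For two equal groups, power = Φ(d·√(n/2) − z_{α/2}).
d·√(n/2) = 0.92 × √(16/2) = 0.92 × 2.828 = 2.602.
z_β = 2.602 − 1.645 = 0.957.
Power = Φ(0.957) = 0.831.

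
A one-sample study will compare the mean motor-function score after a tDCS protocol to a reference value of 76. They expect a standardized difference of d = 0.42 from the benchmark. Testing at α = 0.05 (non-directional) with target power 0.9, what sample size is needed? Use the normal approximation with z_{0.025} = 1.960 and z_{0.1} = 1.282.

For a one-sample test: n = ((z_{α/2} + z_β) / d)².
z_{α/2} + z_β = 1.960 + 1.282 = 3.242.
n = (3.242 / 0.42)² = 7.719² = 59.58.
Round up.

n = 60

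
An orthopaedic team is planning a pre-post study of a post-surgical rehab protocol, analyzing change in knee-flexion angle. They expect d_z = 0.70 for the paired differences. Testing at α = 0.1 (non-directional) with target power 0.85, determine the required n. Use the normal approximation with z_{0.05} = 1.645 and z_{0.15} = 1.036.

n = 15 pairs

For a paired (one-sample on differences) test: n = ((z_{α/2} + z_β) / d)².
z_{α/2} + z_β = 1.645 + 1.036 = 2.681.
n = (2.681 / 0.70)² = 3.830² = 14.67.
Round up.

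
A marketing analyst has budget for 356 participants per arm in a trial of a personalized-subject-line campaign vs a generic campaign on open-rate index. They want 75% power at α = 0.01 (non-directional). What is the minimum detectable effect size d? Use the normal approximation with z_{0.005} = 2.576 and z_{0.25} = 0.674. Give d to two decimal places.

For two independent groups of n = 356 each: d_min = (z_{α/2} + z_β)·√(2/n).
z-sum = 2.576 + 0.674 = 3.250.
d_min = 3.250 × √(2/356) = 3.250 × 0.0750 = 0.244.

d_min ≈ 0.24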